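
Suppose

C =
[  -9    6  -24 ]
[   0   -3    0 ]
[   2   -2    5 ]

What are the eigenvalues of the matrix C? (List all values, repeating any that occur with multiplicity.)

-3, -3, -1

Compute the characteristic polynomial p(lambda) = det(lambda·I - C).
Cofactor expansion gives p(lambda) = lambda^3 + 7·lambda^2 + 15·lambda + 9.
Rational-root test: lambda = -1 gives p(-1) = 0.
Factor out (lambda + 1): p(lambda) = (lambda + 1)·(lambda^2 + 6·lambda + 9).
The quadratic factor is (lambda + 3)^2.
Eigenvalues: -3, -3, -1.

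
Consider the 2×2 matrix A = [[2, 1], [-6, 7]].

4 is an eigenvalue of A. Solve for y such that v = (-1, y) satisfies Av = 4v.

-2

We need (A - 4I)v = 0.
A - 4I = [[-2, 1], [-6, 3]].
Row 1: (-2)·-1 + (1)·y = 0
Row 2: (-6)·-1 + (3)·y = 0
Solving gives y = -2.
Check: A·(-1, -2) = (-4, -8) = 4·(-1, -2).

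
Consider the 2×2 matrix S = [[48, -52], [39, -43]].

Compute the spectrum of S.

det(S - rI) = (48 - r)(-43 - r) - (-52)·(39) = r^2 - 5r - 36.
This factors as (r + 4)·(r - 9) = 0.
Eigenvalues: -4, 9.

-4, 9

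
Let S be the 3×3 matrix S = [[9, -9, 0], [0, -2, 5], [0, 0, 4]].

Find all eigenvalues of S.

S is upper triangular, so its eigenvalues are the diagonal entries.
Diagonal: 9, -2, 4.

-2, 4, 9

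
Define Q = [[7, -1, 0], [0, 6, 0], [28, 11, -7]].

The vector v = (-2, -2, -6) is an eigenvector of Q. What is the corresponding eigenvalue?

6

Compute Qv: Q·(-2, -2, -6) = (-12, -12, -36).
Since Qv = λv, compare component 1: -12 = λ·-2, so λ = 6.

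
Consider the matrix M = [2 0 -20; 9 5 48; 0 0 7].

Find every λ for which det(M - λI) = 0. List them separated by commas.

Set up det(sI - M) = 0.
Expanding along the first row, p(s) = s^3 - 14s^2 + 59s - 70.
Try s = 7: p(7) = 0, so 7 is a root.
Dividing by (s - 7) leaves s^2 - 7s + 10.
The quadratic factors as (s - 2)·(s - 5).
Eigenvalues: 2, 5, 7.

2, 5, 7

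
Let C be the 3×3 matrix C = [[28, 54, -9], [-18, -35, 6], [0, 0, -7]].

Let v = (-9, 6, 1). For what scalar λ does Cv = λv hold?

-7

Compute Cv: C·(-9, 6, 1) = (63, -42, -7).
Since Cv = λv, compare component 1: 63 = λ·-9, so λ = -7.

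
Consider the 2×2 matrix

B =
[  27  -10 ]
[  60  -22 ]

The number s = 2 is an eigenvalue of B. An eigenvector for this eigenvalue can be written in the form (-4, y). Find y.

We need (B - 2I)v = 0.
B - 2I = [[25, -10], [60, -24]].
Row 1: (25)·-4 + (-10)·y = 0
Row 2: (60)·-4 + (-24)·y = 0
Solving gives y = -10.
Check: B·(-4, -10) = (-8, -20) = 2·(-4, -10).

-10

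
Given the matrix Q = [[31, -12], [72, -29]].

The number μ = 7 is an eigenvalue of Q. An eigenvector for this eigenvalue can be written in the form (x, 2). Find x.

1

We need (Q - 7I)v = 0.
Q - 7I = [[24, -12], [72, -36]].
Row 1: (24)·x + (-12)·2 = 0
Row 2: (72)·x + (-36)·2 = 0
Solving gives x = 1.
Check: Q·(1, 2) = (7, 14) = 7·(1, 2).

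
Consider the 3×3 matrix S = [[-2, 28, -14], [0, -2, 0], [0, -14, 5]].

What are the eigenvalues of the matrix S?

The characteristic polynomial is p(λ) = det(λI - S).
Expanding along the first row, p(λ) = λ^3 - λ^2 - 16λ - 20.
Since p(5) = 0, λ = 5 is a root.
Dividing by (λ - 5) leaves λ^2 + 4λ + 4.
The quadratic factor is (λ + 2)^2.
Eigenvalues: -2, -2, 5.

-2, -2, 5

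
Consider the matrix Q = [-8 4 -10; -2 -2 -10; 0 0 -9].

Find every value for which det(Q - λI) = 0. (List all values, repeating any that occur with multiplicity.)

Compute the characteristic polynomial p(lambda) = det(lambda·I - Q).
Expanding along the first row, p(lambda) = lambda^3 + 19·lambda^2 + 114·lambda + 216.
Since p(-4) = 0, lambda = -4 is a root.
Dividing by (lambda + 4) leaves lambda^2 + 15·lambda + 54.
The quadratic factors as (lambda + 9)·(lambda + 6).
Eigenvalues: -9, -6, -4.

-9, -6, -4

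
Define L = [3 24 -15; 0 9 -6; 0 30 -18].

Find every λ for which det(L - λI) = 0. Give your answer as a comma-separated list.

-6, -3, 3

Set up det(λI - L) = 0.
Expanding the 3×3 determinant: p(λ) = λ^3 + 6λ^2 - 9λ - 54.
Since p(-3) = 0, λ = -3 is a root.
Factor out (λ + 3): p(λ) = (λ + 3)·(λ^2 + 3λ - 18).
The quadratic factors as (λ + 6)·(λ - 3).
Eigenvalues: -6, -3, 3.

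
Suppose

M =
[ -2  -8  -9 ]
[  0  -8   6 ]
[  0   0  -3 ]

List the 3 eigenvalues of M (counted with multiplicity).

-8, -3, -2

M is upper triangular, so its eigenvalues are the diagonal entries.
Diagonal: -2, -8, -3.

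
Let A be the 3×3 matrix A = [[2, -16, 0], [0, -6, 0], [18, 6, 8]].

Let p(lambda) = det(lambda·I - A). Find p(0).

96

p(0) = det(0·I − A) = det(−A) = (−1)^3·det(A).
det(A) = -96, so p(0) = 96.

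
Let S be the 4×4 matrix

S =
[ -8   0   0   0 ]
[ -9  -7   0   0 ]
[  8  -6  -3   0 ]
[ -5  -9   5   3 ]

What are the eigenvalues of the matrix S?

-8, -7, -3, 3

S is lower triangular, so its eigenvalues are the diagonal entries.
Diagonal: -8, -7, -3, 3.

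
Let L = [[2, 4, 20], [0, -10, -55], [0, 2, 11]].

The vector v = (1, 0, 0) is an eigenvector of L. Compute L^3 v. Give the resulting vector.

(8, 0, 0)

First find the eigenvalue: Lv = (2, 0, 0) = 2·(1, 0, 0), so λ = 2.
Then L^3 v = λ^3·v = 2^3·(1, 0, 0) = 8·(1, 0, 0) = (8, 0, 0).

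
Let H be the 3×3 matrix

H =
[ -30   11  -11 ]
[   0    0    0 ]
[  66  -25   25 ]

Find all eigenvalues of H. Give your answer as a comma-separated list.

Set up det(sI - H) = 0.
Expanding along the first row, p(s) = s^3 + 5s^2 - 24s.
Try s = -8: p(-8) = 0, so -8 is a root.
Dividing by (s + 8) leaves s^2 - 3s.
The quadratic factors as s·(s - 3).
Eigenvalues: -8, 0, 3.

-8, 0, 3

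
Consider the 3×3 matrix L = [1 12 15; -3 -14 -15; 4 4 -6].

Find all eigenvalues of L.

-11, -6, -2

Set up det(λI - L) = 0.
Expanding along the first row, p(λ) = λ^3 + 19λ^2 + 100λ + 132.
Rational-root test: λ = -11 gives p(-11) = 0.
Dividing by (λ + 11) leaves λ^2 + 8λ + 12.
The quadratic factors as (λ + 6)·(λ + 2).
Eigenvalues: -11, -6, -2.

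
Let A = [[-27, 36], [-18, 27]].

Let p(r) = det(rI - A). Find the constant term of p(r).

-81

p(r) = r^2 - 81.
The constant term is -81.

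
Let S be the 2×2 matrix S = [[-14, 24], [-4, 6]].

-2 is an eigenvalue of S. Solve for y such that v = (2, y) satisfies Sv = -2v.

1

We need (S + 2I)v = 0.
S + 2I = [[-12, 24], [-4, 8]].
Row 1: (-12)·2 + (24)·y = 0
Row 2: (-4)·2 + (8)·y = 0
Solving gives y = 1.
Check: S·(2, 1) = (-4, -2) = -2·(2, 1).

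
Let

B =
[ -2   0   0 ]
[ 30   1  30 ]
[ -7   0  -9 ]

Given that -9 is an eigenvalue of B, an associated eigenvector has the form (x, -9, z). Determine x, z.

We need (B + 9I)v = 0.
B + 9I = [[7, 0, 0], [30, 10, 30], [-7, 0, 0]].
Row 1: (7)·x + (0)·-9 + (0)·z = 0
Row 2: (30)·x + (10)·-9 + (30)·z = 0
Row 3: (-7)·x + (0)·-9 + (0)·z = 0
Solving gives x = 0, z = 3.
Check: B·(0, -9, 3) = (0, 81, -27) = -9·(0, -9, 3).

0, 3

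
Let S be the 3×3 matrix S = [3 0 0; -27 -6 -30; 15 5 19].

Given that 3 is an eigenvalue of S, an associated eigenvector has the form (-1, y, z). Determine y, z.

3, 0

We need (S - 3I)v = 0.
S - 3I = [[0, 0, 0], [-27, -9, -30], [15, 5, 16]].
Row 1: (0)·-1 + (0)·y + (0)·z = 0
Row 2: (-27)·-1 + (-9)·y + (-30)·z = 0
Row 3: (15)·-1 + (5)·y + (16)·z = 0
Solving gives y = 3, z = 0.
Check: S·(-1, 3, 0) = (-3, 9, 0) = 3·(-1, 3, 0).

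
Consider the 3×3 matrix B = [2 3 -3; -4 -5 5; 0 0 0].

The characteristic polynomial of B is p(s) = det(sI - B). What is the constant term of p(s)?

p(s) = s^3 + 3s^2 + 2s.
The constant term is 0.

0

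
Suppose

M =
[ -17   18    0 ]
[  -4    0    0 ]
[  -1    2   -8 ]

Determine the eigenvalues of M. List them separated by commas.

Compute the characteristic polynomial p(μ) = det(μI - M).
Expanding along the first row, p(μ) = μ^3 + 25μ^2 + 208μ + 576.
Try μ = -8: p(-8) = 0, so -8 is a root.
Factor out (μ + 8): p(μ) = (μ + 8)·(μ^2 + 17μ + 72).
The quadratic factors as (μ + 9)·(μ + 8).
Eigenvalues: -9, -8, -8.

-9, -8, -8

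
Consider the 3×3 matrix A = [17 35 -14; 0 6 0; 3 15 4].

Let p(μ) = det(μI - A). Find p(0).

-660

p(0) = det(0·I − A) = det(−A) = (−1)^3·det(A).
det(A) = 660, so p(0) = -660.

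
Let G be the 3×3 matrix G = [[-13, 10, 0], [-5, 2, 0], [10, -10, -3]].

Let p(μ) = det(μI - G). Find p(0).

72

p(0) = det(0·I − G) = det(−G) = (−1)^3·det(G).
det(G) = -72, so p(0) = 72.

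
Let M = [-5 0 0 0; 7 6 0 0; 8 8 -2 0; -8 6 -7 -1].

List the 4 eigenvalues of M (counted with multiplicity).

M is lower triangular, so its eigenvalues are the diagonal entries.
Diagonal: -5, 6, -2, -1.

-5, -2, -1, 6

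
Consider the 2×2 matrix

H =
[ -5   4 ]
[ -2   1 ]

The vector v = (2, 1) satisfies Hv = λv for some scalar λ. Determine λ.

-3

Compute Hv: H·(2, 1) = (-6, -3).
Since Hv = λv, compare component 1: -6 = λ·2, so λ = -3.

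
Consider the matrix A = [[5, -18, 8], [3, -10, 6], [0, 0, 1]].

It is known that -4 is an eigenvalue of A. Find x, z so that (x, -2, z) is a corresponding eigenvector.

We need (A + 4I)v = 0.
A + 4I = [[9, -18, 8], [3, -6, 6], [0, 0, 5]].
Row 1: (9)·x + (-18)·-2 + (8)·z = 0
Row 2: (3)·x + (-6)·-2 + (6)·z = 0
Row 3: (0)·x + (0)·-2 + (5)·z = 0
Solving gives x = -4, z = 0.
Check: A·(-4, -2, 0) = (16, 8, 0) = -4·(-4, -2, 0).

-4, 0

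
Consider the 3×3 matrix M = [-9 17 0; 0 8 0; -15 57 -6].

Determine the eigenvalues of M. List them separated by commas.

-9, -6, 8

Compute the characteristic polynomial p(λ) = det(λI - M).
Cofactor expansion gives p(λ) = λ^3 + 7λ^2 - 66λ - 432.
Since p(-6) = 0, λ = -6 is a root.
Dividing by (λ + 6) leaves λ^2 + λ - 72.
The quadratic factors as (λ + 9)·(λ - 8).
Eigenvalues: -9, -6, 8.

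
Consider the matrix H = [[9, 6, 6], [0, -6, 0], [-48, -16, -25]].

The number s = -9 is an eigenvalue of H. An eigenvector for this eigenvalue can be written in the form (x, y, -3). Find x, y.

1, 0

We need (H + 9I)v = 0.
H + 9I = [[18, 6, 6], [0, 3, 0], [-48, -16, -16]].
Row 1: (18)·x + (6)·y + (6)·-3 = 0
Row 2: (0)·x + (3)·y + (0)·-3 = 0
Row 3: (-48)·x + (-16)·y + (-16)·-3 = 0
Solving gives x = 1, y = 0.
Check: H·(1, 0, -3) = (-9, 0, 27) = -9·(1, 0, -3).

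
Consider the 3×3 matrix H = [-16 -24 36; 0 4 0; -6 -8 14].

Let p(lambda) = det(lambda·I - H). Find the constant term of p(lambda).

p(lambda) = lambda^3 - 2·lambda^2 - 16·lambda + 32.
The constant term is 32.

32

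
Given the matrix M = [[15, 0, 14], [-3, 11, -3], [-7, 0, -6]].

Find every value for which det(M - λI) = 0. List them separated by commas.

Compute the characteristic polynomial p(lambda) = det(lambda·I - M).
Cofactor expansion gives p(lambda) = lambda^3 - 20·lambda^2 + 107·lambda - 88.
Try lambda = 11: p(11) = 0, so 11 is a root.
Dividing by (lambda - 11) leaves lambda^2 - 9·lambda + 8.
The quadratic factors as (lambda - 1)·(lambda - 8).
Eigenvalues: 1, 8, 11.

1, 8, 11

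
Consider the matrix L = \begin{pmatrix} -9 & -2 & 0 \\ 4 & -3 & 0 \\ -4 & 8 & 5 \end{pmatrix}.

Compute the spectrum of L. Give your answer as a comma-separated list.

-7, -5, 5

Set up det(λI - L) = 0.
Expanding the 3×3 determinant: p(λ) = λ^3 + 7λ^2 - 25λ - 175.
Rational-root test: λ = 5 gives p(5) = 0.
Dividing by (λ - 5) leaves λ^2 + 12λ + 35.
The quadratic factors as (λ + 7)·(λ + 5).
Eigenvalues: -7, -5, 5.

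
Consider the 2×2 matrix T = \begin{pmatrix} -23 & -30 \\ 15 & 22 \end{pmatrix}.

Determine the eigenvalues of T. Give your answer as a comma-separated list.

det(T - μI) = (-23 - μ)(22 - μ) - (-30)·(15) = μ^2 + μ - 56.
This factors as (μ + 8)·(μ - 7) = 0.
Eigenvalues: -8, 7.

-8, 7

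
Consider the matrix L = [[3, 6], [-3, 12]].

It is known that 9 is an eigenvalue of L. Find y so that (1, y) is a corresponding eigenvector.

1

We need (L - 9I)v = 0.
L - 9I = [[-6, 6], [-3, 3]].
Row 1: (-6)·1 + (6)·y = 0
Row 2: (-3)·1 + (3)·y = 0
Solving gives y = 1.
Check: L·(1, 1) = (9, 9) = 9·(1, 1).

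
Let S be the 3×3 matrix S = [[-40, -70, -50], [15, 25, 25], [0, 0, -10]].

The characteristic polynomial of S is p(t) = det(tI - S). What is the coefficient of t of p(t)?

p(t) = t^3 + 25t^2 + 200t + 500.
The coefficient of t is 200.

200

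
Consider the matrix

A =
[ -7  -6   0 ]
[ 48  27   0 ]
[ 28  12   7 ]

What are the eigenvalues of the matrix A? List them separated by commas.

The characteristic polynomial is p(lambda) = det(lambda·I - A).
Expanding along the first row, p(lambda) = lambda^3 - 27·lambda^2 + 239·lambda - 693.
Try lambda = 11: p(11) = 0, so 11 is a root.
Dividing by (lambda - 11) leaves lambda^2 - 16·lambda + 63.
The quadratic factors as (lambda - 7)·(lambda - 9).
Eigenvalues: 7, 9, 11.

7, 9, 11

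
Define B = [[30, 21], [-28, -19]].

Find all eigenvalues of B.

2, 9

det(B - lambda·I) = (30 - lambda)(-19 - lambda) - (21)·(-28) = lambda^2 - 11·lambda + 18.
This factors as (lambda - 2)·(lambda - 9) = 0.
Eigenvalues: 2, 9.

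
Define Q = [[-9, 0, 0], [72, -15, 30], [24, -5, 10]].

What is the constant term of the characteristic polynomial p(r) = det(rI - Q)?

p(0) = det(0·I − Q) = det(−Q) = (−1)^3·det(Q).
det(Q) = 0, so p(0) = 0.

0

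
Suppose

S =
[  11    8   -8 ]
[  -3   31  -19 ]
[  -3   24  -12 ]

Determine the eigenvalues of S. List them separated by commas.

Compute the characteristic polynomial p(μ) = det(μI - S).
Expanding the 3×3 determinant: p(μ) = μ^3 - 30μ^2 + 293μ - 924.
Since p(7) = 0, μ = 7 is a root.
Dividing by (μ - 7) leaves μ^2 - 23μ + 132.
The quadratic factors as (μ - 11)·(μ - 12).
Eigenvalues: 7, 11, 12.

7, 11, 12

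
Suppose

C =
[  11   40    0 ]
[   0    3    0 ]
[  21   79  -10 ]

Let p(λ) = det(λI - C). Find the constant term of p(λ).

330

p(λ) = λ^3 - 4λ^2 - 107λ + 330.
The constant term is 330.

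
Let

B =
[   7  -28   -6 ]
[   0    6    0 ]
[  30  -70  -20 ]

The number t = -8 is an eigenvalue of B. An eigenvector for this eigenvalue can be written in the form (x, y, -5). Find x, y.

-2, 0

We need (B + 8I)v = 0.
B + 8I = [[15, -28, -6], [0, 14, 0], [30, -70, -12]].
Row 1: (15)·x + (-28)·y + (-6)·-5 = 0
Row 2: (0)·x + (14)·y + (0)·-5 = 0
Row 3: (30)·x + (-70)·y + (-12)·-5 = 0
Solving gives x = -2, y = 0.
Check: B·(-2, 0, -5) = (16, 0, 40) = -8·(-2, 0, -5).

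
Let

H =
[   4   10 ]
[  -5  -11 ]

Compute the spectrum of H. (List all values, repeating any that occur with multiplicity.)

det(H - sI) = (4 - s)(-11 - s) - (10)·(-5) = s^2 + 7s + 6.
This factors as (s + 6)·(s + 1) = 0.
Eigenvalues: -6, -1.

-6, -1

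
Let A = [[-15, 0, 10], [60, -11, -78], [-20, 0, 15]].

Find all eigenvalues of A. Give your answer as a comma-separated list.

-11, -5, 5

Compute the characteristic polynomial p(μ) = det(μI - A).
Expanding the 3×3 determinant: p(μ) = μ^3 + 11μ^2 - 25μ - 275.
Try μ = -5: p(-5) = 0, so -5 is a root.
Dividing by (μ + 5) leaves μ^2 + 6μ - 55.
The quadratic factors as (μ + 11)·(μ - 5).
Eigenvalues: -11, -5, 5.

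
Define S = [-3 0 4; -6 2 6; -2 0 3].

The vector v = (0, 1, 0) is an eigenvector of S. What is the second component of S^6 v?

64

First find the eigenvalue: Sv = (0, 2, 0) = 2·(0, 1, 0), so λ = 2.
Then S^6 v = λ^6·v = 2^6·(0, 1, 0) = 64·(0, 1, 0) = (0, 64, 0).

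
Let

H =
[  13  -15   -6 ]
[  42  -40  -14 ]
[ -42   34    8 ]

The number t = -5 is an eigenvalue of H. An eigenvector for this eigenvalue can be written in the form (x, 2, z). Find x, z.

1, -2

We need (H + 5I)v = 0.
H + 5I = [[18, -15, -6], [42, -35, -14], [-42, 34, 13]].
Row 1: (18)·x + (-15)·2 + (-6)·z = 0
Row 2: (42)·x + (-35)·2 + (-14)·z = 0
Row 3: (-42)·x + (34)·2 + (13)·z = 0
Solving gives x = 1, z = -2.
Check: H·(1, 2, -2) = (-5, -10, 10) = -5·(1, 2, -2).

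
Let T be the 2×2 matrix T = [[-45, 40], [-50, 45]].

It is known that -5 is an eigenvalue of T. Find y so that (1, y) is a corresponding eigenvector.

We need (T + 5I)v = 0.
T + 5I = [[-40, 40], [-50, 50]].
Row 1: (-40)·1 + (40)·y = 0
Row 2: (-50)·1 + (50)·y = 0
Solving gives y = 1.
Check: T·(1, 1) = (-5, -5) = -5·(1, 1).

1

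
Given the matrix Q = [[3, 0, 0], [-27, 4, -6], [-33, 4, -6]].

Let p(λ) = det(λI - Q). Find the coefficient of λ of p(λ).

p(λ) = λ^3 - λ^2 - 6λ.
The coefficient of λ is -6.

-6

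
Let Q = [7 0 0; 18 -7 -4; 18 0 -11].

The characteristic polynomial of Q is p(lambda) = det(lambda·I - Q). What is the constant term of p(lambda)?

p(lambda) = lambda^3 + 11·lambda^2 - 49·lambda - 539.
The constant term is -539.

-539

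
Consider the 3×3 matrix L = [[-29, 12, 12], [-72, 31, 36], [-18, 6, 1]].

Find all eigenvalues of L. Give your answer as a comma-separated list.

-5, 1, 7

Compute the characteristic polynomial p(r) = det(rI - L).
Expanding the 3×3 determinant: p(r) = r^3 - 3r^2 - 33r + 35.
Since p(-5) = 0, r = -5 is a root.
Dividing by (r + 5) leaves r^2 - 8r + 7.
The quadratic factors as (r - 1)·(r - 7).
Eigenvalues: -5, 1, 7.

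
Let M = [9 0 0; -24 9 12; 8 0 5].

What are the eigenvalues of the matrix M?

Compute the characteristic polynomial p(lambda) = det(lambda·I - M).
Expanding along the first row, p(lambda) = lambda^3 - 23·lambda^2 + 171·lambda - 405.
Rational-root test: lambda = 5 gives p(5) = 0.
Dividing by (lambda - 5) leaves lambda^2 - 18·lambda + 81.
The quadratic factor is (lambda - 9)^2.
Eigenvalues: 5, 9, 9.

5, 9, 9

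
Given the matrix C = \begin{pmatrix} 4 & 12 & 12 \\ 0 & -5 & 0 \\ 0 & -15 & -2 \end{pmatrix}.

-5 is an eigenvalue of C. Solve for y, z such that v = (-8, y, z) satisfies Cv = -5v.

We need (C + 5I)v = 0.
C + 5I = [[9, 12, 12], [0, 0, 0], [0, -15, 3]].
Row 1: (9)·-8 + (12)·y + (12)·z = 0
Row 2: (0)·-8 + (0)·y + (0)·z = 0
Row 3: (0)·-8 + (-15)·y + (3)·z = 0
Solving gives y = 1, z = 5.
Check: C·(-8, 1, 5) = (40, -5, -25) = -5·(-8, 1, 5).

1, 5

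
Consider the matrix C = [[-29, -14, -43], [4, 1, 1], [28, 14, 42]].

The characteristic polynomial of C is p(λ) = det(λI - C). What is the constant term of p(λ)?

56

p(λ) = λ^3 - 14λ^2 + 41λ + 56.
The constant term is 56.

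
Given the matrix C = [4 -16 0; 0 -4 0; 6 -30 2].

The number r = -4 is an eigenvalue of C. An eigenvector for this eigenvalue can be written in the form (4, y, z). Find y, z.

We need (C + 4I)v = 0.
C + 4I = [[8, -16, 0], [0, 0, 0], [6, -30, 6]].
Row 1: (8)·4 + (-16)·y + (0)·z = 0
Row 2: (0)·4 + (0)·y + (0)·z = 0
Row 3: (6)·4 + (-30)·y + (6)·z = 0
Solving gives y = 2, z = 6.
Check: C·(4, 2, 6) = (-16, -8, -24) = -4·(4, 2, 6).

2, 6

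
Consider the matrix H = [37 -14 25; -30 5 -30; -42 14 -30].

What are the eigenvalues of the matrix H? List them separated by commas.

Compute the characteristic polynomial p(t) = det(tI - H).
Expanding the 3×3 determinant: p(t) = t^3 - 12t^2 - 25t + 300.
Rational-root test: t = -5 gives p(-5) = 0.
Dividing by (t + 5) leaves t^2 - 17t + 60.
The quadratic factors as (t - 5)·(t - 12).
Eigenvalues: -5, 5, 12.

-5, 5, 12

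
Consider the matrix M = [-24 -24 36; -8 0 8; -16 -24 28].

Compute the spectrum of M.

Compute the characteristic polynomial p(λ) = det(λI - M).
Expanding the 3×3 determinant: p(λ) = λ^3 - 4λ^2 - 96λ.
Since p(0) = 0, λ = 0 is a root.
Dividing by λ leaves λ^2 - 4λ - 96.
The quadratic factors as (λ + 8)·(λ - 12).
Eigenvalues: -8, 0, 12.

-8, 0, 12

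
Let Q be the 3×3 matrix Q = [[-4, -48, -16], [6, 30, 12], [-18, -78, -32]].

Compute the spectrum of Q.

-6, -4, 4

Compute the characteristic polynomial p(s) = det(sI - Q).
Cofactor expansion gives p(s) = s^3 + 6s^2 - 16s - 96.
Try s = -4: p(-4) = 0, so -4 is a root.
Factor out (s + 4): p(s) = (s + 4)·(s^2 + 2s - 24).
The quadratic factors as (s + 6)·(s - 4).
Eigenvalues: -6, -4, 4.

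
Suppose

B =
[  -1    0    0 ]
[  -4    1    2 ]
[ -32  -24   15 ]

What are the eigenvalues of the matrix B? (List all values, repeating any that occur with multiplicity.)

-1, 7, 9

Set up det(λI - B) = 0.
Cofactor expansion gives p(λ) = λ^3 - 15λ^2 + 47λ + 63.
Try λ = 7: p(7) = 0, so 7 is a root.
Factor out (λ - 7): p(λ) = (λ - 7)·(λ^2 - 8λ - 9).
The quadratic factors as (λ + 1)·(λ - 9).
Eigenvalues: -1, 7, 9.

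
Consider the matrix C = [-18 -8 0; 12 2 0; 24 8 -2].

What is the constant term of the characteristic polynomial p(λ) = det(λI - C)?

120

p(0) = det(0·I − C) = det(−C) = (−1)^3·det(C).
det(C) = -120, so p(0) = 120.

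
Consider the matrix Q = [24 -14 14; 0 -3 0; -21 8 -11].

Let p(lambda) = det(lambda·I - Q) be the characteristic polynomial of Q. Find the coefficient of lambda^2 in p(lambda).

-10

The coefficient of lambda^2 of det(lambda·I - Q) is −trace(Q).
trace(Q) = (24) + (-3) + (-11) = 10, so the coefficient is -10.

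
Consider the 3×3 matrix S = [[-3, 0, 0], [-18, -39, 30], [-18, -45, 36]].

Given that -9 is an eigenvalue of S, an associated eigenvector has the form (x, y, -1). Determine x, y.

We need (S + 9I)v = 0.
S + 9I = [[6, 0, 0], [-18, -30, 30], [-18, -45, 45]].
Row 1: (6)·x + (0)·y + (0)·-1 = 0
Row 2: (-18)·x + (-30)·y + (30)·-1 = 0
Row 3: (-18)·x + (-45)·y + (45)·-1 = 0
Solving gives x = 0, y = -1.
Check: S·(0, -1, -1) = (0, 9, 9) = -9·(0, -1, -1).

0, -1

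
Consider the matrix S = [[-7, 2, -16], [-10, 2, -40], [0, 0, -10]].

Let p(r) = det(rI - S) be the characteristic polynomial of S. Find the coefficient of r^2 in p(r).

15

The coefficient of r^2 of det(rI - S) is −trace(S).
trace(S) = (-7) + (2) + (-10) = -15, so the coefficient is 15.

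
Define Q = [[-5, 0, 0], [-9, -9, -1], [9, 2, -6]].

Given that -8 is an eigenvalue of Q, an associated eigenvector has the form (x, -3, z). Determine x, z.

We need (Q + 8I)v = 0.
Q + 8I = [[3, 0, 0], [-9, -1, -1], [9, 2, 2]].
Row 1: (3)·x + (0)·-3 + (0)·z = 0
Row 2: (-9)·x + (-1)·-3 + (-1)·z = 0
Row 3: (9)·x + (2)·-3 + (2)·z = 0
Solving gives x = 0, z = 3.
Check: Q·(0, -3, 3) = (0, 24, -24) = -8·(0, -3, 3).

0, 3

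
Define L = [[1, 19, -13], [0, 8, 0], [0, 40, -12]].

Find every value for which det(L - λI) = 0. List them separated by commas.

-12, 1, 8

Set up det(λI - L) = 0.
Expanding the 3×3 determinant: p(λ) = λ^3 + 3λ^2 - 100λ + 96.
Try λ = 1: p(1) = 0, so 1 is a root.
Factor out (λ - 1): p(λ) = (λ - 1)·(λ^2 + 4λ - 96).
The quadratic factors as (λ + 12)·(λ - 8).
Eigenvalues: -12, 1, 8.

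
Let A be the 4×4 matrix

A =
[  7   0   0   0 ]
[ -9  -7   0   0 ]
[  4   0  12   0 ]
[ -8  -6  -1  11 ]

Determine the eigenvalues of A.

A is lower triangular, so its eigenvalues are the diagonal entries.
Diagonal: 7, -7, 12, 11.

-7, 7, 11, 12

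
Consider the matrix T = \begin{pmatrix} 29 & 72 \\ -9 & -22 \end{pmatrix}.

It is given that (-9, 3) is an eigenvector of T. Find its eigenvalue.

5

Compute Tv: T·(-9, 3) = (-45, 15).
Since Tv = λv, compare component 1: -45 = λ·-9, so λ = 5.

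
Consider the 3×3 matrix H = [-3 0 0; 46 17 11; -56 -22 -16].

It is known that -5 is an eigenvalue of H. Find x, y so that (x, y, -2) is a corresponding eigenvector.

We need (H + 5I)v = 0.
H + 5I = [[2, 0, 0], [46, 22, 11], [-56, -22, -11]].
Row 1: (2)·x + (0)·y + (0)·-2 = 0
Row 2: (46)·x + (22)·y + (11)·-2 = 0
Row 3: (-56)·x + (-22)·y + (-11)·-2 = 0
Solving gives x = 0, y = 1.
Check: H·(0, 1, -2) = (0, -5, 10) = -5·(0, 1, -2).

0, 1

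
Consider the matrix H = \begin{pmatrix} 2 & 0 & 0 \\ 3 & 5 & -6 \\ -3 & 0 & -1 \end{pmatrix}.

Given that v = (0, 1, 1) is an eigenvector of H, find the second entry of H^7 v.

First find the eigenvalue: Hv = (0, -1, -1) = -1·(0, 1, 1), so λ = -1.
Then H^7 v = λ^7·v = (-1)^7·(0, 1, 1) = -1·(0, 1, 1) = (0, -1, -1).

-1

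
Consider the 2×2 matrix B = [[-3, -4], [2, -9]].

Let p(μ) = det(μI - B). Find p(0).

p(0) = det(0·I − B) = det(−B) = (−1)^2·det(B).
det(B) = 35, so p(0) = 35.

35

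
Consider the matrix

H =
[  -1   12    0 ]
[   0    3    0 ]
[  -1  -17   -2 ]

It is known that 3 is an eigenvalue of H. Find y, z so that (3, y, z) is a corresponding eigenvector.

1, -4

We need (H - 3I)v = 0.
H - 3I = [[-4, 12, 0], [0, 0, 0], [-1, -17, -5]].
Row 1: (-4)·3 + (12)·y + (0)·z = 0
Row 2: (0)·3 + (0)·y + (0)·z = 0
Row 3: (-1)·3 + (-17)·y + (-5)·z = 0
Solving gives y = 1, z = -4.
Check: H·(3, 1, -4) = (9, 3, -12) = 3·(3, 1, -4).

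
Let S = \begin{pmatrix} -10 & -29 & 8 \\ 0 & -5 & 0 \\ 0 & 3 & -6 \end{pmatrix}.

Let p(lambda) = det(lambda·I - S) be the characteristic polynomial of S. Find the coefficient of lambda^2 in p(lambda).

The coefficient of lambda^2 of det(lambda·I - S) is −trace(S).
trace(S) = (-10) + (-5) + (-6) = -21, so the coefficient is 21.

21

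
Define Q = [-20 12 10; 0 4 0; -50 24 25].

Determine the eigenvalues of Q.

Compute the characteristic polynomial p(μ) = det(μI - Q).
Cofactor expansion gives p(μ) = μ^3 - 9μ^2 + 20μ.
Try μ = 5: p(5) = 0, so 5 is a root.
Dividing by (μ - 5) leaves μ^2 - 4μ.
The quadratic factors as μ·(μ - 4).
Eigenvalues: 0, 4, 5.

0, 4, 5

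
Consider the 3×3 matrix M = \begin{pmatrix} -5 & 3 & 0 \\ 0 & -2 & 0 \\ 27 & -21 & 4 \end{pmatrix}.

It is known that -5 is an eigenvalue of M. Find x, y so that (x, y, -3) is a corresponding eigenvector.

We need (M + 5I)v = 0.
M + 5I = [[0, 3, 0], [0, 3, 0], [27, -21, 9]].
Row 1: (0)·x + (3)·y + (0)·-3 = 0
Row 2: (0)·x + (3)·y + (0)·-3 = 0
Row 3: (27)·x + (-21)·y + (9)·-3 = 0
Solving gives x = 1, y = 0.
Check: M·(1, 0, -3) = (-5, 0, 15) = -5·(1, 0, -3).

1, 0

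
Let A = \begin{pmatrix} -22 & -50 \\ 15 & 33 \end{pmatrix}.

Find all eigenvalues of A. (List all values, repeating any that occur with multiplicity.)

det(A - μI) = (-22 - μ)(33 - μ) - (-50)·(15) = μ^2 - 11μ + 24.
This factors as (μ - 3)·(μ - 8) = 0.
Eigenvalues: 3, 8.

3, 8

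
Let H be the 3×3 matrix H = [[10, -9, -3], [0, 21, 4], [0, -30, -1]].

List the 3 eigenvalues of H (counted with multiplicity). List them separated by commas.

The characteristic polynomial is p(t) = det(tI - H).
Expanding along the first row, p(t) = t^3 - 30t^2 + 299t - 990.
Try t = 10: p(10) = 0, so 10 is a root.
Dividing by (t - 10) leaves t^2 - 20t + 99.
The quadratic factors as (t - 9)·(t - 11).
Eigenvalues: 9, 10, 11.

9, 10, 11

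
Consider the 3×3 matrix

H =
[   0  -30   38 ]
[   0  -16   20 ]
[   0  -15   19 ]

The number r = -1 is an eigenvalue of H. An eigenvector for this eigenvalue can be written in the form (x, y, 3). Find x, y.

We need (H + 1I)v = 0.
H + 1I = [[1, -30, 38], [0, -15, 20], [0, -15, 20]].
Row 1: (1)·x + (-30)·y + (38)·3 = 0
Row 2: (0)·x + (-15)·y + (20)·3 = 0
Row 3: (0)·x + (-15)·y + (20)·3 = 0
Solving gives x = 6, y = 4.
Check: H·(6, 4, 3) = (-6, -4, -3) = -1·(6, 4, 3).

6, 4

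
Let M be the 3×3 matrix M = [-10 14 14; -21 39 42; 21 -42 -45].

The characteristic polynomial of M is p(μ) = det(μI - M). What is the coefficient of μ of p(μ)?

69

p(μ) = μ^3 + 16μ^2 + 69μ + 90.
The coefficient of μ is 69.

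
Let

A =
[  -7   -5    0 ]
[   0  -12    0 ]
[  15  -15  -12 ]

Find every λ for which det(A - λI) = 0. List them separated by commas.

The characteristic polynomial is p(r) = det(rI - A).
Cofactor expansion gives p(r) = r^3 + 31r^2 + 312r + 1008.
Try r = -7: p(-7) = 0, so -7 is a root.
Factor out (r + 7): p(r) = (r + 7)·(r^2 + 24r + 144).
The quadratic factor is (r + 12)^2.
Eigenvalues: -12, -12, -7.

-12, -12, -7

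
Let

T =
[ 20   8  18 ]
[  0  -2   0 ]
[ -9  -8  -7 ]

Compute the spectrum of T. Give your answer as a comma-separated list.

-2, 2, 11

Set up det(λI - T) = 0.
Expanding the 3×3 determinant: p(λ) = λ^3 - 11λ^2 - 4λ + 44.
Try λ = -2: p(-2) = 0, so -2 is a root.
Dividing by (λ + 2) leaves λ^2 - 13λ + 22.
The quadratic factors as (λ - 2)·(λ - 11).
Eigenvalues: -2, 2, 11.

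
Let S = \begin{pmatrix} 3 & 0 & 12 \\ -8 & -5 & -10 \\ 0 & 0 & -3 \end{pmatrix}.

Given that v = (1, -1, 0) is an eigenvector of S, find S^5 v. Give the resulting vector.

(243, -243, 0)

First find the eigenvalue: Sv = (3, -3, 0) = 3·(1, -1, 0), so λ = 3.
Then S^5 v = λ^5·v = 3^5·(1, -1, 0) = 243·(1, -1, 0) = (243, -243, 0).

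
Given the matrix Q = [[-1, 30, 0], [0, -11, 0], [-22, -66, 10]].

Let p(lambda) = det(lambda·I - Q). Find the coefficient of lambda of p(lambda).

p(lambda) = lambda^3 + 2·lambda^2 - 109·lambda - 110.
The coefficient of lambda is -109.

-109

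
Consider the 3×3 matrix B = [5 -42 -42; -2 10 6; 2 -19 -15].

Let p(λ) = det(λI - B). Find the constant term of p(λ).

180

p(λ) = λ^3 - 61λ + 180.
The constant term is 180.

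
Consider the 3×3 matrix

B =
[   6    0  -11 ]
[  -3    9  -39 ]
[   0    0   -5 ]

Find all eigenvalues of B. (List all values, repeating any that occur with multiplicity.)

-5, 6, 9

Set up det(lambda·I - B) = 0.
Expanding along the first row, p(lambda) = lambda^3 - 10·lambda^2 - 21·lambda + 270.
Rational-root test: lambda = -5 gives p(-5) = 0.
Factor out (lambda + 5): p(lambda) = (lambda + 5)·(lambda^2 - 15·lambda + 54).
The quadratic factors as (lambda - 6)·(lambda - 9).
Eigenvalues: -5, 6, 9.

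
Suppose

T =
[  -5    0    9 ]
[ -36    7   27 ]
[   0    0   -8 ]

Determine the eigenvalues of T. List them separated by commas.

-8, -5, 7

The characteristic polynomial is p(t) = det(tI - T).
Expanding along the first row, p(t) = t^3 + 6t^2 - 51t - 280.
Since p(-8) = 0, t = -8 is a root.
Dividing by (t + 8) leaves t^2 - 2t - 35.
The quadratic factors as (t + 5)·(t - 7).
Eigenvalues: -8, -5, 7.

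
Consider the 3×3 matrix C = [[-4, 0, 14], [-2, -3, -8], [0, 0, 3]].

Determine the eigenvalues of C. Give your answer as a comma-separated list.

-4, -3, 3

The characteristic polynomial is p(λ) = det(λI - C).
Expanding the 3×3 determinant: p(λ) = λ^3 + 4λ^2 - 9λ - 36.
Try λ = -3: p(-3) = 0, so -3 is a root.
Factor out (λ + 3): p(λ) = (λ + 3)·(λ^2 + λ - 12).
The quadratic factors as (λ + 4)·(λ - 3).
Eigenvalues: -4, -3, 3.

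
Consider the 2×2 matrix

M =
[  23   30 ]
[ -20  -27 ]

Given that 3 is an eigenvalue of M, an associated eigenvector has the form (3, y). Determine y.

We need (M - 3I)v = 0.
M - 3I = [[20, 30], [-20, -30]].
Row 1: (20)·3 + (30)·y = 0
Row 2: (-20)·3 + (-30)·y = 0
Solving gives y = -2.
Check: M·(3, -2) = (9, -6) = 3·(3, -2).

-2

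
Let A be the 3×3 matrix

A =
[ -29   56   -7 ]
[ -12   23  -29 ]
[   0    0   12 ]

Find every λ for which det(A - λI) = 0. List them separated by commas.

-5, -1, 12

Set up det(tI - A) = 0.
Expanding the 3×3 determinant: p(t) = t^3 - 6t^2 - 67t - 60.
Since p(12) = 0, t = 12 is a root.
Dividing by (t - 12) leaves t^2 + 6t + 5.
The quadratic factors as (t + 5)·(t + 1).
Eigenvalues: -5, -1, 12.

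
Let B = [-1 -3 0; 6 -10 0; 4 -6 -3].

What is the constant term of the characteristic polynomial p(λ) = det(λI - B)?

84

p(0) = det(0·I − B) = det(−B) = (−1)^3·det(B).
det(B) = -84, so p(0) = 84.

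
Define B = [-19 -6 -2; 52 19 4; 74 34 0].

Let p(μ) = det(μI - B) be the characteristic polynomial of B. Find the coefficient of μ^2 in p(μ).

The coefficient of μ^2 of det(μI - B) is −trace(B).
trace(B) = (-19) + (19) + (0) = 0, so the coefficient is 0.

0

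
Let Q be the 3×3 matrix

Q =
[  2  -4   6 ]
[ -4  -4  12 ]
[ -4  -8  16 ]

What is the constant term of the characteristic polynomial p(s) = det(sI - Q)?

-96

p(0) = det(0·I − Q) = det(−Q) = (−1)^3·det(Q).
det(Q) = 96, so p(0) = -96.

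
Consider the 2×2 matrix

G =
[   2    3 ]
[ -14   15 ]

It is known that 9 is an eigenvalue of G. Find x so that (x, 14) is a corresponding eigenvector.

6

We need (G - 9I)v = 0.
G - 9I = [[-7, 3], [-14, 6]].
Row 1: (-7)·x + (3)·14 = 0
Row 2: (-14)·x + (6)·14 = 0
Solving gives x = 6.
Check: G·(6, 14) = (54, 126) = 9·(6, 14).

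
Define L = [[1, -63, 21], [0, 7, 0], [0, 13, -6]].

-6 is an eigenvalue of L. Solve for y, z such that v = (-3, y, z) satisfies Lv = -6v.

We need (L + 6I)v = 0.
L + 6I = [[7, -63, 21], [0, 13, 0], [0, 13, 0]].
Row 1: (7)·-3 + (-63)·y + (21)·z = 0
Row 2: (0)·-3 + (13)·y + (0)·z = 0
Row 3: (0)·-3 + (13)·y + (0)·z = 0
Solving gives y = 0, z = 1.
Check: L·(-3, 0, 1) = (18, 0, -6) = -6·(-3, 0, 1).

0, 1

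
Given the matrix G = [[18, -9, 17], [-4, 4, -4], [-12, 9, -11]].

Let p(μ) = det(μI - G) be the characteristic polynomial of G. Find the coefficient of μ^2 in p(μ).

The coefficient of μ^2 of det(μI - G) is −trace(G).
trace(G) = (18) + (4) + (-11) = 11, so the coefficient is -11.

-11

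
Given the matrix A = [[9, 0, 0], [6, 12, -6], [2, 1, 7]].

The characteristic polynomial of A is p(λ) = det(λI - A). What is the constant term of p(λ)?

-810

p(λ) = λ^3 - 28λ^2 + 261λ - 810.
The constant term is -810.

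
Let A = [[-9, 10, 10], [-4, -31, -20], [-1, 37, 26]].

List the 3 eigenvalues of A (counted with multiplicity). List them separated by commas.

-11, -4, 1

The characteristic polynomial is p(s) = det(sI - A).
Cofactor expansion gives p(s) = s^3 + 14s^2 + 29s - 44.
Since p(1) = 0, s = 1 is a root.
Dividing by (s - 1) leaves s^2 + 15s + 44.
The quadratic factors as (s + 11)·(s + 4).
Eigenvalues: -11, -4, 1.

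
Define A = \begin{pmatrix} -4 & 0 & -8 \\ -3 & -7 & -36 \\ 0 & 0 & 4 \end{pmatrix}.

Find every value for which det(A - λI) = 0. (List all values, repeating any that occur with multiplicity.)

-7, -4, 4

Set up det(μI - A) = 0.
Expanding along the first row, p(μ) = μ^3 + 7μ^2 - 16μ - 112.
Try μ = 4: p(4) = 0, so 4 is a root.
Factor out (μ - 4): p(μ) = (μ - 4)·(μ^2 + 11μ + 28).
The quadratic factors as (μ + 7)·(μ + 4).
Eigenvalues: -7, -4, 4.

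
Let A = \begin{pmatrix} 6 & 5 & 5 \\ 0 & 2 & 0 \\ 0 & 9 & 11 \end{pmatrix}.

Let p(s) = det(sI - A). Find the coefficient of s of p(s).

p(s) = s^3 - 19s^2 + 100s - 132.
The coefficient of s is 100.

100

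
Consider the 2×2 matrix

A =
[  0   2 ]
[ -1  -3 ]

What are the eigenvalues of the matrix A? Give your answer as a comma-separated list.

-2, -1

det(A - μI) = (0 - μ)(-3 - μ) - (2)·(-1) = μ^2 + 3μ + 2.
This factors as (μ + 2)·(μ + 1) = 0.
Eigenvalues: -2, -1.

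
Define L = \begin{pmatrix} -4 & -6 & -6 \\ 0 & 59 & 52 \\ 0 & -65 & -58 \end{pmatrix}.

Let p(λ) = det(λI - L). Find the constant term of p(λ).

p(λ) = λ^3 + 3λ^2 - 46λ - 168.
The constant term is -168.

-168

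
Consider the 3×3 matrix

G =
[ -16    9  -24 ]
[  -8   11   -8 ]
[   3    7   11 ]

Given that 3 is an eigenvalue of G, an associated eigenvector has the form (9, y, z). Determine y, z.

3, -6

We need (G - 3I)v = 0.
G - 3I = [[-19, 9, -24], [-8, 8, -8], [3, 7, 8]].
Row 1: (-19)·9 + (9)·y + (-24)·z = 0
Row 2: (-8)·9 + (8)·y + (-8)·z = 0
Row 3: (3)·9 + (7)·y + (8)·z = 0
Solving gives y = 3, z = -6.
Check: G·(9, 3, -6) = (27, 9, -18) = 3·(9, 3, -6).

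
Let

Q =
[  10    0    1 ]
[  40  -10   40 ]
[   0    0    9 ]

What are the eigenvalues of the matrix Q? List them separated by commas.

Set up det(λI - Q) = 0.
Expanding the 3×3 determinant: p(λ) = λ^3 - 9λ^2 - 100λ + 900.
Rational-root test: λ = 9 gives p(9) = 0.
Dividing by (λ - 9) leaves λ^2 - 100.
The quadratic factors as (λ + 10)·(λ - 10).
Eigenvalues: -10, 9, 10.

-10, 9, 10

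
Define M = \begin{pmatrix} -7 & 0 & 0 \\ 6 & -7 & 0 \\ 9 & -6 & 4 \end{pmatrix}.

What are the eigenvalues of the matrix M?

-7, -7, 4

M is lower triangular, so its eigenvalues are the diagonal entries.
Diagonal: -7, -7, 4.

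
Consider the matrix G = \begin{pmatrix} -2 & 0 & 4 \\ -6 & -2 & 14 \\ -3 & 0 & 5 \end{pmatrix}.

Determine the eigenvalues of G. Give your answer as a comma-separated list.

Set up det(lambda·I - G) = 0.
Cofactor expansion gives p(lambda) = lambda^3 - lambda^2 - 4·lambda + 4.
Since p(-2) = 0, lambda = -2 is a root.
Dividing by (lambda + 2) leaves lambda^2 - 3·lambda + 2.
The quadratic factors as (lambda - 1)·(lambda - 2).
Eigenvalues: -2, 1, 2.

-2, 1, 2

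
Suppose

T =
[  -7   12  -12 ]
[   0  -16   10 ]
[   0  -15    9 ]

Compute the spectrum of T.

-7, -6, -1

The characteristic polynomial is p(s) = det(sI - T).
Cofactor expansion gives p(s) = s^3 + 14s^2 + 55s + 42.
Rational-root test: s = -6 gives p(-6) = 0.
Factor out (s + 6): p(s) = (s + 6)·(s^2 + 8s + 7).
The quadratic factors as (s + 7)·(s + 1).
Eigenvalues: -7, -6, -1.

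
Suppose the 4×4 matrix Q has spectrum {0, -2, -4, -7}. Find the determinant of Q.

0

det(Q) is the product of the eigenvalues: (0) · (-2) · (-4) · (-7) = 0.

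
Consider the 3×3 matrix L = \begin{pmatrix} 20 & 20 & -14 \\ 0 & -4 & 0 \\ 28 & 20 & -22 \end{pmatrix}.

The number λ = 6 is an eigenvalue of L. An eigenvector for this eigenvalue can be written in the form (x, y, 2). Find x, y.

2, 0

We need (L - 6I)v = 0.
L - 6I = [[14, 20, -14], [0, -10, 0], [28, 20, -28]].
Row 1: (14)·x + (20)·y + (-14)·2 = 0
Row 2: (0)·x + (-10)·y + (0)·2 = 0
Row 3: (28)·x + (20)·y + (-28)·2 = 0
Solving gives x = 2, y = 0.
Check: L·(2, 0, 2) = (12, 0, 12) = 6·(2, 0, 2).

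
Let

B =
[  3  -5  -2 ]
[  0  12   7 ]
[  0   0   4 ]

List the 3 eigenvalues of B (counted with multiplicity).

B is upper triangular, so its eigenvalues are the diagonal entries.
Diagonal: 3, 12, 4.

3, 4, 12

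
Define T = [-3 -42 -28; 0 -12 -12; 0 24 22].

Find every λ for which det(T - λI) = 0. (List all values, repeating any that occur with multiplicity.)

The characteristic polynomial is p(lambda) = det(lambda·I - T).
Expanding along the first row, p(lambda) = lambda^3 - 7·lambda^2 - 6·lambda + 72.
Rational-root test: lambda = 4 gives p(4) = 0.
Factor out (lambda - 4): p(lambda) = (lambda - 4)·(lambda^2 - 3·lambda - 18).
The quadratic factors as (lambda + 3)·(lambda - 6).
Eigenvalues: -3, 4, 6.

-3, 4, 6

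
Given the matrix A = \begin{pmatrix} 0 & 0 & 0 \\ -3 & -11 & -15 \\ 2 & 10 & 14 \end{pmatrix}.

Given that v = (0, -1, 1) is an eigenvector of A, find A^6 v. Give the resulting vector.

(0, -4096, 4096)

First find the eigenvalue: Av = (0, -4, 4) = 4·(0, -1, 1), so λ = 4.
Then A^6 v = λ^6·v = 4^6·(0, -1, 1) = 4096·(0, -1, 1) = (0, -4096, 4096).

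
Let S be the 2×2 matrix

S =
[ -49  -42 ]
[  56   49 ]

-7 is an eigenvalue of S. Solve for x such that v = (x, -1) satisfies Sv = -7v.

1

We need (S + 7I)v = 0.
S + 7I = [[-42, -42], [56, 56]].
Row 1: (-42)·x + (-42)·-1 = 0
Row 2: (56)·x + (56)·-1 = 0
Solving gives x = 1.
Check: S·(1, -1) = (-7, 7) = -7·(1, -1).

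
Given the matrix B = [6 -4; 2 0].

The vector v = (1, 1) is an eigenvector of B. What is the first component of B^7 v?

128

First find the eigenvalue: Bv = (2, 2) = 2·(1, 1), so λ = 2.
Then B^7 v = λ^7·v = 2^7·(1, 1) = 128·(1, 1) = (128, 128).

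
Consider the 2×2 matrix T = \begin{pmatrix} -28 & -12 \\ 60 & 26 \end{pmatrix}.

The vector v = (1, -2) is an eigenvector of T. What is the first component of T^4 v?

256

First find the eigenvalue: Tv = (-4, 8) = -4·(1, -2), so λ = -4.
Then T^4 v = λ^4·v = (-4)^4·(1, -2) = 256·(1, -2) = (256, -512).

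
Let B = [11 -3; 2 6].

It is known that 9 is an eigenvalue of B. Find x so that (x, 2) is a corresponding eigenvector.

We need (B - 9I)v = 0.
B - 9I = [[2, -3], [2, -3]].
Row 1: (2)·x + (-3)·2 = 0
Row 2: (2)·x + (-3)·2 = 0
Solving gives x = 3.
Check: B·(3, 2) = (27, 18) = 9·(3, 2).

3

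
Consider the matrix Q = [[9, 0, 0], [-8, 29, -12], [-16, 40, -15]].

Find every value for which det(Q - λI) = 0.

5, 9, 9

Compute the characteristic polynomial p(t) = det(tI - Q).
Expanding the 3×3 determinant: p(t) = t^3 - 23t^2 + 171t - 405.
Rational-root test: t = 9 gives p(9) = 0.
Dividing by (t - 9) leaves t^2 - 14t + 45.
The quadratic factors as (t - 5)·(t - 9).
Eigenvalues: 5, 9, 9.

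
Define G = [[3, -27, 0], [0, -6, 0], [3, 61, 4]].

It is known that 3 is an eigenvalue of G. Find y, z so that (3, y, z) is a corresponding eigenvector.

We need (G - 3I)v = 0.
G - 3I = [[0, -27, 0], [0, -9, 0], [3, 61, 1]].
Row 1: (0)·3 + (-27)·y + (0)·z = 0
Row 2: (0)·3 + (-9)·y + (0)·z = 0
Row 3: (3)·3 + (61)·y + (1)·z = 0
Solving gives y = 0, z = -9.
Check: G·(3, 0, -9) = (9, 0, -27) = 3·(3, 0, -9).

0, -9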